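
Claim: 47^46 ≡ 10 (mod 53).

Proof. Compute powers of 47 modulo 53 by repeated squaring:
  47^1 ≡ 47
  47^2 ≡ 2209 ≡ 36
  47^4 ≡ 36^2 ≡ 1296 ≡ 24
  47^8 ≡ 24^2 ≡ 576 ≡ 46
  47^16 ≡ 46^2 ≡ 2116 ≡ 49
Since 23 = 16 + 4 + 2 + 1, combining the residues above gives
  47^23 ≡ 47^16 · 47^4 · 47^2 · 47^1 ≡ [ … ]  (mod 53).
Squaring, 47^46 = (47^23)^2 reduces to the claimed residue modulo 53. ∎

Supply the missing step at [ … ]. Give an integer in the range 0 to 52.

13

47^16 · 47^4 · 47^2 · 47^1 ≡ 49 · 24 · 36 · 47 = 1989792.
1989792 mod 53 = 13, so 47^23 ≡ 13 (mod 53).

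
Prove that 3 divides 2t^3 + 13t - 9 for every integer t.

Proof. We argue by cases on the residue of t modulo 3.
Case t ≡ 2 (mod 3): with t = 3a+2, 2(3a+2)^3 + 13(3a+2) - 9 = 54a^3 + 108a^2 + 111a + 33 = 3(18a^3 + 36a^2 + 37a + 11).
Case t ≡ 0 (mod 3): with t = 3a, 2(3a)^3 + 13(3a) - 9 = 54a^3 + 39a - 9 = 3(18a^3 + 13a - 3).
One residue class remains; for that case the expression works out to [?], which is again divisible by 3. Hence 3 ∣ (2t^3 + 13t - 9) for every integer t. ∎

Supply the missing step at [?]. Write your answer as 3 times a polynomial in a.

The residues treated are {2, 0}, so the missing case is t ≡ 1 (mod 3); write t = 3a+1.
Then 2(3a+1)^3 + 13(3a+1) - 9 = 54a^3 + 54a^2 + 57a + 6 = 3(18a^3 + 18a^2 + 19a + 2).

3(18a^3 + 18a^2 + 19a + 2)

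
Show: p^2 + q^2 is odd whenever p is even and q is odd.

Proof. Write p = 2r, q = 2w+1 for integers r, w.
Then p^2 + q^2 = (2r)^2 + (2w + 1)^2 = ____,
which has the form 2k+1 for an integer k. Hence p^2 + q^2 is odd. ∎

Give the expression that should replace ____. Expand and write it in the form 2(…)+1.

(2r)^2 + (2w + 1)^2 = 4r^2 + 4w^2 + 4w + 1
= 2(2r^2 + 2w^2 + 2w) + 1.
Since 2r^2 + 2w^2 + 2w is an integer, the sum of squares is of the form 2k+1 for an integer k.

2(2r^2 + 2w^2 + 2w) + 1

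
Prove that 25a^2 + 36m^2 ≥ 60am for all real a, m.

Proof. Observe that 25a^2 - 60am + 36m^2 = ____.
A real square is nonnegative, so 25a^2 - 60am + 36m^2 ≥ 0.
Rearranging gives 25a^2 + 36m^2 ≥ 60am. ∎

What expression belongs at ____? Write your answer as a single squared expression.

(5a - 6m)^2

The leading and trailing coefficients are 5^2 and 6^2, and 60 = 2·5·6, so the trinomial is (5a - 6m)^2.
Hence 25a^2 - 60am + 36m^2 ≥ 0.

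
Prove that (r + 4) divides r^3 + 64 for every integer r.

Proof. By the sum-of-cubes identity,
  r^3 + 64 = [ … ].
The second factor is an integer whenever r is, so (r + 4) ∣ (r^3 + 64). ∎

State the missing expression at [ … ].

a^3 + b^3 = (a + b)(a^2 - ab + b^2). With a = r, b = 4:
r^3 + 64 = (r + 4)(r^2 - 4r + 16).

(r + 4)(r^2 - 4r + 16)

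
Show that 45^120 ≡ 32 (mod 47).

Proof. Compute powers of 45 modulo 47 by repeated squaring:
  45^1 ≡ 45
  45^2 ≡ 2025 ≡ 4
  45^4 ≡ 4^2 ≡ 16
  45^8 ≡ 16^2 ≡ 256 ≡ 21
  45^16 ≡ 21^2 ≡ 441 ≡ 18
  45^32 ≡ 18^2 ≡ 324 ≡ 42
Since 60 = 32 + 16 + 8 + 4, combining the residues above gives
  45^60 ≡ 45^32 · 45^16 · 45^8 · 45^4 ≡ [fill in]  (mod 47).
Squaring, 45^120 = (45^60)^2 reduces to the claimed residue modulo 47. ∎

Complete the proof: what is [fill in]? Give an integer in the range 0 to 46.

28

45^32 · 45^16 · 45^8 · 45^4 ≡ 42 · 18 · 21 · 16 = 254016.
254016 mod 47 = 28, so 45^60 ≡ 28 (mod 47).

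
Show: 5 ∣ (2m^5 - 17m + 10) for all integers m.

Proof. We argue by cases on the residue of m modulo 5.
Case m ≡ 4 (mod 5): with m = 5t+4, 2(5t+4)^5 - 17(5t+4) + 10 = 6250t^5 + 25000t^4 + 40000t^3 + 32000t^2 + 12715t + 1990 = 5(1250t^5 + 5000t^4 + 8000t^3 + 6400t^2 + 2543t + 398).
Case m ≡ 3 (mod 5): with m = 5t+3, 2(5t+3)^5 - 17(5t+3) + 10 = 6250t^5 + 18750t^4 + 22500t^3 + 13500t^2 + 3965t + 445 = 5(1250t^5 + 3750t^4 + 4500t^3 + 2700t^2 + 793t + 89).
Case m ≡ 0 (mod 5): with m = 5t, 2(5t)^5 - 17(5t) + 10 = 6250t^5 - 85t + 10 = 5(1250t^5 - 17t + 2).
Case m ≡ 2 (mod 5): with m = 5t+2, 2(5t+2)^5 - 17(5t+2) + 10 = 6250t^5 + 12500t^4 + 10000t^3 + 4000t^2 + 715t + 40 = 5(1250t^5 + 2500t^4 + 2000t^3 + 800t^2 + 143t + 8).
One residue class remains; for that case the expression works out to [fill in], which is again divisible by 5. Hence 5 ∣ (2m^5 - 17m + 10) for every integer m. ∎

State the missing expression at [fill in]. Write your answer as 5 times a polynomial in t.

The residues treated are {4, 3, 0, 2}, so the missing case is m ≡ 1 (mod 5); write m = 5t+1.
Then 2(5t+1)^5 - 17(5t+1) + 10 = 6250t^5 + 6250t^4 + 2500t^3 + 500t^2 - 35t - 5 = 5(1250t^5 + 1250t^4 + 500t^3 + 100t^2 - 7t - 1).

5(1250t^5 + 1250t^4 + 500t^3 + 100t^2 - 7t - 1)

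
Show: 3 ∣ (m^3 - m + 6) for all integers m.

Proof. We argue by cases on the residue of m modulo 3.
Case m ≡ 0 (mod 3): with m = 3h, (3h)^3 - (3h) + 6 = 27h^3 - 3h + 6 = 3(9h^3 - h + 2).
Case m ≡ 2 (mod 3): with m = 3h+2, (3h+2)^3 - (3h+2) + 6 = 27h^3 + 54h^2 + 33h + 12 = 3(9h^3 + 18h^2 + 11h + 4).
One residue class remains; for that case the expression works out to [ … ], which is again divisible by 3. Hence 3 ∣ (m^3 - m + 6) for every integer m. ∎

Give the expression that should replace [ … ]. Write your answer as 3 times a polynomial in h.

3(9h^3 + 9h^2 + 2h + 2)

The residues treated are {0, 2}, so the missing case is m ≡ 1 (mod 3); write m = 3h+1.
Then (3h+1)^3 - (3h+1) + 6 = 27h^3 + 27h^2 + 6h + 6 = 3(9h^3 + 9h^2 + 2h + 2).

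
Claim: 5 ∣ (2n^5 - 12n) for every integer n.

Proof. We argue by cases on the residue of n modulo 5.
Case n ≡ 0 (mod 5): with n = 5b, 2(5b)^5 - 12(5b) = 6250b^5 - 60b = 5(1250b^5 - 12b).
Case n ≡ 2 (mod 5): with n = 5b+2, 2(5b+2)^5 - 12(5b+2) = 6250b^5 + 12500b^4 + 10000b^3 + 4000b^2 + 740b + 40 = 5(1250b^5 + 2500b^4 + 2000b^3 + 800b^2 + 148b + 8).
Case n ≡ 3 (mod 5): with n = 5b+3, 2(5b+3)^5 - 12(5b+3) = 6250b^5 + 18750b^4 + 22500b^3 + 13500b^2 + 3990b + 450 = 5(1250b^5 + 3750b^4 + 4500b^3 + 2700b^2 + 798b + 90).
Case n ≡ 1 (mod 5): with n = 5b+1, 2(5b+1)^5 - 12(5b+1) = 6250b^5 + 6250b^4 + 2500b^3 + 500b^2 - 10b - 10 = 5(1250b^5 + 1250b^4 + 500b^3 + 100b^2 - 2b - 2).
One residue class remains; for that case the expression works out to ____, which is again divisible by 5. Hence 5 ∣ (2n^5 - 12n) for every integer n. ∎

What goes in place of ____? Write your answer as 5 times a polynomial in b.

5(1250b^5 + 5000b^4 + 8000b^3 + 6400b^2 + 2548b + 400)

The residues treated are {0, 2, 3, 1}, so the missing case is n ≡ 4 (mod 5); write n = 5b+4.
Then 2(5b+4)^5 - 12(5b+4) = 6250b^5 + 25000b^4 + 40000b^3 + 32000b^2 + 12740b + 2000 = 5(1250b^5 + 5000b^4 + 8000b^3 + 6400b^2 + 2548b + 400).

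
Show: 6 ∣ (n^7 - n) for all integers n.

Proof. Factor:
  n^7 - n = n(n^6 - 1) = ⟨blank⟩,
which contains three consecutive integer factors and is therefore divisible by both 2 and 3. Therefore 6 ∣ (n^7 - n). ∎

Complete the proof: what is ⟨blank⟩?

(n - 1)n(n + 1)(n^4 + n^2 + 1)

n^6 - 1 = (n^2 - 1)(n^4 + n^2 + 1), and n^2 - 1 = (n-1)(n+1).
So n(n^6 - 1) = (n - 1)n(n + 1)(n^4 + n^2 + 1).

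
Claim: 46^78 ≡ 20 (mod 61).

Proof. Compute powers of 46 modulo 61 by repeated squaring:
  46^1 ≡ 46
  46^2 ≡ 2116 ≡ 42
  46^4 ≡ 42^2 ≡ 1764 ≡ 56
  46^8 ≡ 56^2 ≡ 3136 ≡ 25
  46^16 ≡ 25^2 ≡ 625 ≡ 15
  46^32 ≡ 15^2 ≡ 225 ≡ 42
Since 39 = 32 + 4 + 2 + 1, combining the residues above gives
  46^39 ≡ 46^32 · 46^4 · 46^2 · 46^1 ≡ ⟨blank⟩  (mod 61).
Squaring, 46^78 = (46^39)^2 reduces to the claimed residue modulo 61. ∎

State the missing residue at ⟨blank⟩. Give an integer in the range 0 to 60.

46^32 · 46^4 · 46^2 · 46^1 ≡ 42 · 56 · 42 · 46 = 4544064.
4544064 mod 61 = 52, so 46^39 ≡ 52 (mod 61).

52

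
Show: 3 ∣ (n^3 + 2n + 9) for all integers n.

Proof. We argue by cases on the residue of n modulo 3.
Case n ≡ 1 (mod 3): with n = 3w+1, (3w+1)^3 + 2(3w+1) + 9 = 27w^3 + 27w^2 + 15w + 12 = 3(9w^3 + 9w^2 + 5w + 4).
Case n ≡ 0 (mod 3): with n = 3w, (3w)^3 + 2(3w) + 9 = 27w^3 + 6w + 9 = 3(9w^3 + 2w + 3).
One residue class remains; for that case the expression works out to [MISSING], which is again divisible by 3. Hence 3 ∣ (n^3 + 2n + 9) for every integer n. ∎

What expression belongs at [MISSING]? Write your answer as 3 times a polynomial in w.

The residues treated are {1, 0}, so the missing case is n ≡ 2 (mod 3); write n = 3w+2.
Then (3w+2)^3 + 2(3w+2) + 9 = 27w^3 + 54w^2 + 42w + 21 = 3(9w^3 + 18w^2 + 14w + 7).

3(9w^3 + 18w^2 + 14w + 7)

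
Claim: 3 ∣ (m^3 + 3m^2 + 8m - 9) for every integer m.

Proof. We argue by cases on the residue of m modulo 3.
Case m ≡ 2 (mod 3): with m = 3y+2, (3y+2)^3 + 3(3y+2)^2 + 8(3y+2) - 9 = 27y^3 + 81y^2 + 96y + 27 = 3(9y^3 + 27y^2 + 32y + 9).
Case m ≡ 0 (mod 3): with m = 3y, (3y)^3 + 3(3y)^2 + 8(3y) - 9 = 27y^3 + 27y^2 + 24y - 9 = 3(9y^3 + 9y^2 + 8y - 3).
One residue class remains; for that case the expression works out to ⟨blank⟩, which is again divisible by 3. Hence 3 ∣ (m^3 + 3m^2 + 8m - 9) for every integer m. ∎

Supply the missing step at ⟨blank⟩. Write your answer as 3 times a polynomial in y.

3(9y^3 + 18y^2 + 17y + 1)

Only m ≡ 1 (mod 3) is unaccounted for. Put m = 3y+1:
(3y+1)^3 + 3(3y+1)^2 + 8(3y+1) - 9 expands to 27y^3 + 54y^2 + 51y + 3,
and factoring out 3 leaves 3(9y^3 + 18y^2 + 17y + 1).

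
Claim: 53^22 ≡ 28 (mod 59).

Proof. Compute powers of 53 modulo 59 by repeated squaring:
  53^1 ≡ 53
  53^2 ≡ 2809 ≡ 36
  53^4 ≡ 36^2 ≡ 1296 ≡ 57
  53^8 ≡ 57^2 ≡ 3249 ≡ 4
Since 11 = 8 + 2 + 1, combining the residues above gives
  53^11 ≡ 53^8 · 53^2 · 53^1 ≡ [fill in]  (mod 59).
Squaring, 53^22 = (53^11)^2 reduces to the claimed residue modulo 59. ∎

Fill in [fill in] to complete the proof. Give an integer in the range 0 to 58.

Multiply the listed residues: 4 · 36 · 53 = 144 → 7632.
Reducing modulo 59: 7632 = 129·59 + 21, so 53^11 ≡ 21.

21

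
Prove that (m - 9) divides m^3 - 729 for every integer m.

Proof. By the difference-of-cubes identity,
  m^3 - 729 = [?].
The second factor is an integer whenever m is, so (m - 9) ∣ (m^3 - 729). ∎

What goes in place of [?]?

(m - 9)(m^2 + 9m + 81)

Polynomial division of m^3 - 729 by m - 9 leaves remainder 0 and quotient m^2 + 9m + 81.
Hence m^3 - 729 = (m - 9)(m^2 + 9m + 81).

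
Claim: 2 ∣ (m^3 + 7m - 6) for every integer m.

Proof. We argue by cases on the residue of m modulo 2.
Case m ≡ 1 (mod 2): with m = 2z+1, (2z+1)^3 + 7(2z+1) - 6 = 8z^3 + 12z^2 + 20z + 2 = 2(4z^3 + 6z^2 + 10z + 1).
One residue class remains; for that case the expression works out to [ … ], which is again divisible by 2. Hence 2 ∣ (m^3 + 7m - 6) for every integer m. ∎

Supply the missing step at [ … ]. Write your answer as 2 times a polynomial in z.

2(4z^3 + 7z - 3)

Only m ≡ 0 (mod 2) is unaccounted for. Put m = 2z:
(2z)^3 + 7(2z) - 6 expands to 8z^3 + 14z - 6,
and factoring out 2 leaves 2(4z^3 + 7z - 3).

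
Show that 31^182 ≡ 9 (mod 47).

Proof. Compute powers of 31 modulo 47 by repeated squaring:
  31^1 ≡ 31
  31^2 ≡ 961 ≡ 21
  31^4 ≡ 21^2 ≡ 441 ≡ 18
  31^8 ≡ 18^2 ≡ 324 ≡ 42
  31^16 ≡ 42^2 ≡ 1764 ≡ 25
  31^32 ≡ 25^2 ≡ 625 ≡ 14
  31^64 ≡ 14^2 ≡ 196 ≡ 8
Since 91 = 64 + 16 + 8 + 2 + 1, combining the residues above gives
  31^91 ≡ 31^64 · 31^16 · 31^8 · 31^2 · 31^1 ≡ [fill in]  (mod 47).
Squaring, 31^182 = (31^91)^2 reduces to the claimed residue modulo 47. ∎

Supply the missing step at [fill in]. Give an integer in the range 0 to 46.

31^64 · 31^16 · 31^8 · 31^2 · 31^1 ≡ 8 · 25 · 42 · 21 · 31 = 5468400.
5468400 mod 47 = 44, so 31^91 ≡ 44 (mod 47).

44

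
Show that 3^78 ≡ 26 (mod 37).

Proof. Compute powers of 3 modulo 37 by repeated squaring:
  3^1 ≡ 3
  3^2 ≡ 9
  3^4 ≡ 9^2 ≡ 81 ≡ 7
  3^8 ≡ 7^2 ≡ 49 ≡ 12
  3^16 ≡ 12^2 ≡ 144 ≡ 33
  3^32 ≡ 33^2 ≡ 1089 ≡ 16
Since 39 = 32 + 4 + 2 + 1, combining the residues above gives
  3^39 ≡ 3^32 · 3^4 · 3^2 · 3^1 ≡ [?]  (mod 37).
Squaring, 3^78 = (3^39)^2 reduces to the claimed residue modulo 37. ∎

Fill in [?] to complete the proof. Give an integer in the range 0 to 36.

27

3^32 · 3^4 · 3^2 · 3^1 ≡ 16 · 7 · 9 · 3 = 3024.
3024 mod 37 = 27, so 3^39 ≡ 27 (mod 37).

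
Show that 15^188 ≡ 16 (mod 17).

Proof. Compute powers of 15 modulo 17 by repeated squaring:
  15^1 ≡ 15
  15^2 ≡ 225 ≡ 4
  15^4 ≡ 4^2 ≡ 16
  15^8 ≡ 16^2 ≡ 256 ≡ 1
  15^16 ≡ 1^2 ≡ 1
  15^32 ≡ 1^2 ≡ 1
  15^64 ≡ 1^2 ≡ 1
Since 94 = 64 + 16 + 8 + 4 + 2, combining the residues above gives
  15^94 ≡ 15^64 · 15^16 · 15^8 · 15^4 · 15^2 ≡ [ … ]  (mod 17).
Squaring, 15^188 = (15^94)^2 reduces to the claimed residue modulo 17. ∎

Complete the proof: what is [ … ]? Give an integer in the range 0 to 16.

15^64 · 15^16 · 15^8 · 15^4 · 15^2 ≡ 1 · 1 · 1 · 16 · 4 = 64.
64 mod 17 = 13, so 15^94 ≡ 13 (mod 17).

13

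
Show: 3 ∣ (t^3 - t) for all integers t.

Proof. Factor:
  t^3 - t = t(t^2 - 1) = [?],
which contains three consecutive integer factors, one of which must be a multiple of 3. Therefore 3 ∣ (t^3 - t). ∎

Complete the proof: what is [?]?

t(t^2 - 1) = t(t - 1)(t + 1) = (t - 1)t(t + 1).
These three factors are consecutive integers, so their product is divisible by 3.

(t - 1)t(t + 1)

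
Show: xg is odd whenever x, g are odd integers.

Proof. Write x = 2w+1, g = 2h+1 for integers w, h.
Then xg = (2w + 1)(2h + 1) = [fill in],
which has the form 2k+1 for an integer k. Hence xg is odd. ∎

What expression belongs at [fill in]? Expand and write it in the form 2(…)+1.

(2w + 1)(2h + 1) = 4hw + 2h + 2w + 1
= 2(2hw + h + w) + 1.
Since 2hw + h + w is an integer, the product is of the form 2k+1 for an integer k.

2(2hw + h + w) + 1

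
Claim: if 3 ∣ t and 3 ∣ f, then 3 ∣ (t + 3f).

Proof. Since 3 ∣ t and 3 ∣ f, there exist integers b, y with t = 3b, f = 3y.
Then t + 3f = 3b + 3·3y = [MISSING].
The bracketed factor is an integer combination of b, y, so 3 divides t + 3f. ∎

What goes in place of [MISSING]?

Pull the common 3 out of every term: 3b + 3·3y = 3(b + 3y).
b + 3y is an integer, which exhibits the divisibility.

3(b + 3y)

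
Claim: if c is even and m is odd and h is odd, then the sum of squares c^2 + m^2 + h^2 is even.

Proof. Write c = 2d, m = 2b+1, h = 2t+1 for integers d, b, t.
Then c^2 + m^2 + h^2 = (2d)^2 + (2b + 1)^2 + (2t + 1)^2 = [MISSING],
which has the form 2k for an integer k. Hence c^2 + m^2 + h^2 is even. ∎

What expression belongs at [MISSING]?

Expanding: (2d)^2 + (2b + 1)^2 + (2t + 1)^2 = 4b^2 + 4b + 4d^2 + 4t^2 + 4t + 2.
Every term is even; pulling out the factor of 2 gives 2(2b^2 + 2b + 2d^2 + 2t^2 + 2t + 1).

2(2b^2 + 2b + 2d^2 + 2t^2 + 2t + 1)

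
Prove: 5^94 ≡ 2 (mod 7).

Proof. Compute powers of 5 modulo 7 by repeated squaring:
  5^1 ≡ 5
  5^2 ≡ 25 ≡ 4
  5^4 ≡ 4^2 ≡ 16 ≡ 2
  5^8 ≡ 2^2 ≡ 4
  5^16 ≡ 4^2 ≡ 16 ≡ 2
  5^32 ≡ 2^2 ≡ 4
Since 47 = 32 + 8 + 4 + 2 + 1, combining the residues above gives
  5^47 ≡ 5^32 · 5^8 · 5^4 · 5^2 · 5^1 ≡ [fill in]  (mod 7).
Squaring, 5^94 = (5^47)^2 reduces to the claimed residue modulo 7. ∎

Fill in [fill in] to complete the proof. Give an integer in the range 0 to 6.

3

5^32 · 5^8 · 5^4 · 5^2 · 5^1 ≡ 4 · 4 · 2 · 4 · 5 = 640.
640 mod 7 = 3, so 5^47 ≡ 3 (mod 7).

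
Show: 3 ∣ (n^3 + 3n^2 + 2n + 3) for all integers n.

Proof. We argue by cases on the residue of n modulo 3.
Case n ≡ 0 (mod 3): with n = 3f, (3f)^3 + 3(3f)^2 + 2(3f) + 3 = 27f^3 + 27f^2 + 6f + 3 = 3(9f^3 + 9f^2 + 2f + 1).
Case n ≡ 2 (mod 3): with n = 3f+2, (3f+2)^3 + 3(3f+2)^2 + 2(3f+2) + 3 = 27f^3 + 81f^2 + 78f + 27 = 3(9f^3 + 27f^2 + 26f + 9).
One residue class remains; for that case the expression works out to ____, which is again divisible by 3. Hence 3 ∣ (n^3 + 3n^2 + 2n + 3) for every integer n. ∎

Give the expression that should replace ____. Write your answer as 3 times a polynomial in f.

Only n ≡ 1 (mod 3) is unaccounted for. Put n = 3f+1:
(3f+1)^3 + 3(3f+1)^2 + 2(3f+1) + 3 expands to 27f^3 + 54f^2 + 33f + 9,
and factoring out 3 leaves 3(9f^3 + 18f^2 + 11f + 3).

3(9f^3 + 18f^2 + 11f + 3)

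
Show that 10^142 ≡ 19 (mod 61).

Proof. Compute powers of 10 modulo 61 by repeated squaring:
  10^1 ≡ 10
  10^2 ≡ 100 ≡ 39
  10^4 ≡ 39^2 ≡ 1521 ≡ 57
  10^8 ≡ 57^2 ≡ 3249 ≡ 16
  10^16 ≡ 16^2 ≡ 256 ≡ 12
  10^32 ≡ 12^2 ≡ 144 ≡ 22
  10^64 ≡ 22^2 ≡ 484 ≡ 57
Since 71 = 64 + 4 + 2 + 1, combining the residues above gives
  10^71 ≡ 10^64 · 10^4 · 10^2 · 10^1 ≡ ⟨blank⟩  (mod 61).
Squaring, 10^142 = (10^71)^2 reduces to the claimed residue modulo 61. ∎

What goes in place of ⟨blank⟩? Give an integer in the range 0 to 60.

18

Multiply the listed residues: 57 · 57 · 39 · 10 = 3249 → 126711 → 1267110.
Reducing modulo 61: 1267110 = 20772·61 + 18, so 10^71 ≡ 18.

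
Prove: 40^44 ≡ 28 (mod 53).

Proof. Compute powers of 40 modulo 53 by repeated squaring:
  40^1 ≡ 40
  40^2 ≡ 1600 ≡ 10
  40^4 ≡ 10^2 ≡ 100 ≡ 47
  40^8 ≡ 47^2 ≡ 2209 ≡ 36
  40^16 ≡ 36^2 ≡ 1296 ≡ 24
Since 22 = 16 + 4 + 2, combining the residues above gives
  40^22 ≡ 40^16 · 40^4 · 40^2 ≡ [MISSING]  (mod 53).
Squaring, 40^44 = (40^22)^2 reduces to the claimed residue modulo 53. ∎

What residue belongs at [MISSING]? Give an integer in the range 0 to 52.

44

Multiply the listed residues: 24 · 47 · 10 = 1128 → 11280.
Reducing modulo 53: 11280 = 212·53 + 44, so 40^22 ≡ 44.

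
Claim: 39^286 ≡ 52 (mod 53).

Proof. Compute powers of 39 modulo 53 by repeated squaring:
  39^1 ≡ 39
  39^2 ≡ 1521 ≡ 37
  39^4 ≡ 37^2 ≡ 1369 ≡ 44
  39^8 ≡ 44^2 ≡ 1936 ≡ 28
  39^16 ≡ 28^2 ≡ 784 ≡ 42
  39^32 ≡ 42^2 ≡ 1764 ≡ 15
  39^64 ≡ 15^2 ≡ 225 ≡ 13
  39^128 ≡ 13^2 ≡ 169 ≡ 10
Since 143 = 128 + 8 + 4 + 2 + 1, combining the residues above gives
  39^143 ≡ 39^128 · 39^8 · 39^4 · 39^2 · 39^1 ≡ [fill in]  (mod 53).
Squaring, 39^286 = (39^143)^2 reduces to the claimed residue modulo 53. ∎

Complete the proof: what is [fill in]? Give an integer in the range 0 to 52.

Multiply the listed residues: 10 · 28 · 44 · 37 · 39 = 280 → 12320 → 455840 → 17777760.
Reducing modulo 53: 17777760 = 335429·53 + 23, so 39^143 ≡ 23.

23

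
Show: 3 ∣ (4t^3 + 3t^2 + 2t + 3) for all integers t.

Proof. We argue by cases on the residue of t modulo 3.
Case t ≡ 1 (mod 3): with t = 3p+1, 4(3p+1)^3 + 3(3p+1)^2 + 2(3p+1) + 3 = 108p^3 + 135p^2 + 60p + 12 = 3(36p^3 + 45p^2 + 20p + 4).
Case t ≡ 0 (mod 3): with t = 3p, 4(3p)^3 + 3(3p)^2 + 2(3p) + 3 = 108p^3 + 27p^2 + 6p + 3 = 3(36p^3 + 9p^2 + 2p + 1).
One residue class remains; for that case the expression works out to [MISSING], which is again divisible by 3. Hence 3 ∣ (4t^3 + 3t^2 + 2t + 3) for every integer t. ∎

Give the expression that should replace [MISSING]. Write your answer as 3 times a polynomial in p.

Only t ≡ 2 (mod 3) is unaccounted for. Put t = 3p+2:
4(3p+2)^3 + 3(3p+2)^2 + 2(3p+2) + 3 expands to 108p^3 + 243p^2 + 186p + 51,
and factoring out 3 leaves 3(36p^3 + 81p^2 + 62p + 17).

3(36p^3 + 81p^2 + 62p + 17)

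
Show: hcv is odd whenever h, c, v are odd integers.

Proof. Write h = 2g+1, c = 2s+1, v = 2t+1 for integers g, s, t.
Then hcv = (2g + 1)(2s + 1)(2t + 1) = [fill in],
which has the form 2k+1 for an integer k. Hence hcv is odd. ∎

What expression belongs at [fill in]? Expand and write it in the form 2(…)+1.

(2g + 1)(2s + 1)(2t + 1) = 8gst + 4gs + 4gt + 2g + 4st + 2s + 2t + 1
= 2(4gst + 2gs + 2gt + g + 2st + s + t) + 1.
Since 4gst + 2gs + 2gt + g + 2st + s + t is an integer, the product is of the form 2k+1 for an integer k.

2(4gst + 2gs + 2gt + g + 2st + s + t) + 1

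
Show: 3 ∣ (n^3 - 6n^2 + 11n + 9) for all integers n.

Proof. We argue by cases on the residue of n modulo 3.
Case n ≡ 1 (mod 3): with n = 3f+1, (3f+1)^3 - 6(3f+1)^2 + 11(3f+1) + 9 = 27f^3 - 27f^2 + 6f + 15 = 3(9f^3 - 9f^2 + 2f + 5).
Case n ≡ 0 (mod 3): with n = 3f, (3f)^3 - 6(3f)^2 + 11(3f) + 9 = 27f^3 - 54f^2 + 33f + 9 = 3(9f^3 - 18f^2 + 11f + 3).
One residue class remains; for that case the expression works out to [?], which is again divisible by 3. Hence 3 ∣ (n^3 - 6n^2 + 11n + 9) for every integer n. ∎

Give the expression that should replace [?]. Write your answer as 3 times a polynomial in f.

3(9f^3 - f + 5)

The residues treated are {1, 0}, so the missing case is n ≡ 2 (mod 3); write n = 3f+2.
Then (3f+2)^3 - 6(3f+2)^2 + 11(3f+2) + 9 = 27f^3 - 3f + 15 = 3(9f^3 - f + 5).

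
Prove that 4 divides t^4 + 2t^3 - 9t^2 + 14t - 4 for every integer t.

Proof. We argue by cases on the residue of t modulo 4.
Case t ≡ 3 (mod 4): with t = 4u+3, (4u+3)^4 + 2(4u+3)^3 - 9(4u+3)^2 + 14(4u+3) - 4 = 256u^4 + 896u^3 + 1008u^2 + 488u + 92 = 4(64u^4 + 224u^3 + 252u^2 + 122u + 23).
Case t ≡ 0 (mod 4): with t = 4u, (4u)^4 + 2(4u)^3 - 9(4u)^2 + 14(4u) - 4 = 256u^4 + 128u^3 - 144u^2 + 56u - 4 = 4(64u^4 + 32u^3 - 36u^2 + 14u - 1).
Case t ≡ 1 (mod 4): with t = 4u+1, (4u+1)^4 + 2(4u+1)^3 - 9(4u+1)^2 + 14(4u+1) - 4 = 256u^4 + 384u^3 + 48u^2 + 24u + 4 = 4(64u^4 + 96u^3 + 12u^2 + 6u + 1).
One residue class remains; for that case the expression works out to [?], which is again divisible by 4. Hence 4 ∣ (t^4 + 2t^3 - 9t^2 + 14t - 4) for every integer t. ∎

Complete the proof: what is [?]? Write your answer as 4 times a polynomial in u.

4(64u^4 + 160u^3 + 108u^2 + 34u + 5)

Only t ≡ 2 (mod 4) is unaccounted for. Put t = 4u+2:
(4u+2)^4 + 2(4u+2)^3 - 9(4u+2)^2 + 14(4u+2) - 4 expands to 256u^4 + 640u^3 + 432u^2 + 136u + 20,
and factoring out 4 leaves 4(64u^4 + 160u^3 + 108u^2 + 34u + 5).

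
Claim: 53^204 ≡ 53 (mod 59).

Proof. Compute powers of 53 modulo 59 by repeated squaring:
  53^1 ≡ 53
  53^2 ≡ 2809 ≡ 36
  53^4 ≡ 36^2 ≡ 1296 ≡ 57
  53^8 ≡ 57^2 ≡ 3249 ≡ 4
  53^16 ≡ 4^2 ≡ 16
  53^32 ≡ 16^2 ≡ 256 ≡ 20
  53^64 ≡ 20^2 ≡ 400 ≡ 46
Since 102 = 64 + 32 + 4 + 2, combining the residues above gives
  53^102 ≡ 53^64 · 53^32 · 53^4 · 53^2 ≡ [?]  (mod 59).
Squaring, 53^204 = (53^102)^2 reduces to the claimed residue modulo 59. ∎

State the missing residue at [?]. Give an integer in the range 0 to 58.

17

53^64 · 53^32 · 53^4 · 53^2 ≡ 46 · 20 · 57 · 36 = 1887840.
1887840 mod 59 = 17, so 53^102 ≡ 17 (mod 59).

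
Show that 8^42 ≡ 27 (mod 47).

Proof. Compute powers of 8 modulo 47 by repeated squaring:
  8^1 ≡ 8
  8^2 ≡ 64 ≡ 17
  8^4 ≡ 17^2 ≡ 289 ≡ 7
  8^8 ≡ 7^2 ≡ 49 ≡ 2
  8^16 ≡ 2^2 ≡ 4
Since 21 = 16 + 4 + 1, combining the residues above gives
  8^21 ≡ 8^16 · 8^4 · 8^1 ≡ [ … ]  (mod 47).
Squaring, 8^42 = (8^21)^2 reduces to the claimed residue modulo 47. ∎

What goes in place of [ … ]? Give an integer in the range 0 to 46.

8^16 · 8^4 · 8^1 ≡ 4 · 7 · 8 = 224.
224 mod 47 = 36, so 8^21 ≡ 36 (mod 47).

36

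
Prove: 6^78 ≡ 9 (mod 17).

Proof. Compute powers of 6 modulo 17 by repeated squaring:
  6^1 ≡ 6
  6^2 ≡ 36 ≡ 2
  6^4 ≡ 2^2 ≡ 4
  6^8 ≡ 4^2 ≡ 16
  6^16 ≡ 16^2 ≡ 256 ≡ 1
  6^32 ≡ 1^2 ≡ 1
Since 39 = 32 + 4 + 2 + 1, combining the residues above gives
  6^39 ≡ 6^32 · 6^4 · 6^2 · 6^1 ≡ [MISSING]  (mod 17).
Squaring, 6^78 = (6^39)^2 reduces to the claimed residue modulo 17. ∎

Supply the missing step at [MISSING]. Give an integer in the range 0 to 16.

14

6^32 · 6^4 · 6^2 · 6^1 ≡ 1 · 4 · 2 · 6 = 48.
48 mod 17 = 14, so 6^39 ≡ 14 (mod 17).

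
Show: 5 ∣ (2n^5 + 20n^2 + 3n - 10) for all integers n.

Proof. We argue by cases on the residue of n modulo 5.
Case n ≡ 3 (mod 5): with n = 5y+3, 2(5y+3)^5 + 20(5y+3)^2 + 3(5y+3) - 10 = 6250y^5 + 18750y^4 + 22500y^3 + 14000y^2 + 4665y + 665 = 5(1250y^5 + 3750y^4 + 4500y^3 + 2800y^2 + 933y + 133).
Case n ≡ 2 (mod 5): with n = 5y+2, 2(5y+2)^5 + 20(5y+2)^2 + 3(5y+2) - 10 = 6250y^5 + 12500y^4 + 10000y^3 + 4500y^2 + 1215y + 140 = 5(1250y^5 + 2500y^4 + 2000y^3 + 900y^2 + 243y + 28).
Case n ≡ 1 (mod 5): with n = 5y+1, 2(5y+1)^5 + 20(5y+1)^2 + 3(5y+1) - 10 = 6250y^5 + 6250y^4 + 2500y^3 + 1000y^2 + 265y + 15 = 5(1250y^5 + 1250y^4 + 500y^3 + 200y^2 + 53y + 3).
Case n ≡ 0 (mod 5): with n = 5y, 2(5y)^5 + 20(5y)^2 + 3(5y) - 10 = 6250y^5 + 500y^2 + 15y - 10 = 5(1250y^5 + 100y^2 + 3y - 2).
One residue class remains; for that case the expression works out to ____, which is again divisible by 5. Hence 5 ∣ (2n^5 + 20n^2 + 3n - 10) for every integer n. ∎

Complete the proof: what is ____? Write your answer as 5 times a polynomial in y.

Only n ≡ 4 (mod 5) is unaccounted for. Put n = 5y+4:
2(5y+4)^5 + 20(5y+4)^2 + 3(5y+4) - 10 expands to 6250y^5 + 25000y^4 + 40000y^3 + 32500y^2 + 13615y + 2370,
and factoring out 5 leaves 5(1250y^5 + 5000y^4 + 8000y^3 + 6500y^2 + 2723y + 474).

5(1250y^5 + 5000y^4 + 8000y^3 + 6500y^2 + 2723y + 474)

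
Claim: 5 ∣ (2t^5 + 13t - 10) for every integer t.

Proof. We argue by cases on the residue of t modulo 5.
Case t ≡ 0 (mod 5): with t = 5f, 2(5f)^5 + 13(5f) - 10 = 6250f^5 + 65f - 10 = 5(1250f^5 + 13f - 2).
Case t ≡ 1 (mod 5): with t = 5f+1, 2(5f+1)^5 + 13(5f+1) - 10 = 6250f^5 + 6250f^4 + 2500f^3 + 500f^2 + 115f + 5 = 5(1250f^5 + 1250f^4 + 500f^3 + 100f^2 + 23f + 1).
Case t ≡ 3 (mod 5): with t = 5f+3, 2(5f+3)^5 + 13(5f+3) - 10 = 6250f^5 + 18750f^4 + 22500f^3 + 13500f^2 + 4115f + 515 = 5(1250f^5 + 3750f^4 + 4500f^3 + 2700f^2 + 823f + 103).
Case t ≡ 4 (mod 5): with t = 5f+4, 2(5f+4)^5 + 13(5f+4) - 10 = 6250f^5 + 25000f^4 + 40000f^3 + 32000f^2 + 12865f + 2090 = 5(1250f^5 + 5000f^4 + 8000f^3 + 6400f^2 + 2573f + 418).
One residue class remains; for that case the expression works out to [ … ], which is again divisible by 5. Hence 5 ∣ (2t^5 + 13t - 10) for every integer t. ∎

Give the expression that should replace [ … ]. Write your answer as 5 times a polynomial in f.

5(1250f^5 + 2500f^4 + 2000f^3 + 800f^2 + 173f + 16)

The residues treated are {0, 1, 3, 4}, so the missing case is t ≡ 2 (mod 5); write t = 5f+2.
Then 2(5f+2)^5 + 13(5f+2) - 10 = 6250f^5 + 12500f^4 + 10000f^3 + 4000f^2 + 865f + 80 = 5(1250f^5 + 2500f^4 + 2000f^3 + 800f^2 + 173f + 16).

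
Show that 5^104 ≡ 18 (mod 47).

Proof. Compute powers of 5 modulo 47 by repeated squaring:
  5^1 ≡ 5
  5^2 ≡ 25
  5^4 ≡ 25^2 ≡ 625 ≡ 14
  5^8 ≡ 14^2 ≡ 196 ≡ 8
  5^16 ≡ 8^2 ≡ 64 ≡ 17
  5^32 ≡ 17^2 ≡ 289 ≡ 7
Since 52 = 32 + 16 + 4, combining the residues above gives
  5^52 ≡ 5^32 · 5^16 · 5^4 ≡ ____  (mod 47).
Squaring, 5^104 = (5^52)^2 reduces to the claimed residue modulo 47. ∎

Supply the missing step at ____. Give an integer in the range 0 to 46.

Multiply the listed residues: 7 · 17 · 14 = 119 → 1666.
Reducing modulo 47: 1666 = 35·47 + 21, so 5^52 ≡ 21.

21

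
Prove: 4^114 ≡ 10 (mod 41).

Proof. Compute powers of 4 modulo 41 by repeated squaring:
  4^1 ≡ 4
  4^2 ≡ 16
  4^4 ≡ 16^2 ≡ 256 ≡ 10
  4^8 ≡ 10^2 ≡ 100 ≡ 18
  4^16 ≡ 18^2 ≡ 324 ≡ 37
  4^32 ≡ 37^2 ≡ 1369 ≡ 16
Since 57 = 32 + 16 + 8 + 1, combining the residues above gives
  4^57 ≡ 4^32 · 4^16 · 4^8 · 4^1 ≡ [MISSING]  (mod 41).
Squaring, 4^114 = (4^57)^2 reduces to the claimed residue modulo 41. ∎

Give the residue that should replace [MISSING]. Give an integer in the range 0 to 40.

4^32 · 4^16 · 4^8 · 4^1 ≡ 16 · 37 · 18 · 4 = 42624.
42624 mod 41 = 25, so 4^57 ≡ 25 (mod 41).

25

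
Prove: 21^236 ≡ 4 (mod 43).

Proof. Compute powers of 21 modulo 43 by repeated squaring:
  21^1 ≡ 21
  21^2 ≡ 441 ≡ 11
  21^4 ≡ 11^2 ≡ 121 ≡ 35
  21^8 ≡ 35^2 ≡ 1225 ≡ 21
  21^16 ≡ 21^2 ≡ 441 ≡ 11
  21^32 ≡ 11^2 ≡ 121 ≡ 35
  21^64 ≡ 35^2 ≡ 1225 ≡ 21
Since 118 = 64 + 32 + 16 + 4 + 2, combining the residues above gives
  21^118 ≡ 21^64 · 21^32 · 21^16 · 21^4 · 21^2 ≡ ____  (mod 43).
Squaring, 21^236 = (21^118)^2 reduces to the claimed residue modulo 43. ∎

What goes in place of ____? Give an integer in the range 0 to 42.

41

Multiply the listed residues: 21 · 35 · 11 · 35 · 11 = 735 → 8085 → 282975 → 3112725.
Reducing modulo 43: 3112725 = 72388·43 + 41, so 21^118 ≡ 41.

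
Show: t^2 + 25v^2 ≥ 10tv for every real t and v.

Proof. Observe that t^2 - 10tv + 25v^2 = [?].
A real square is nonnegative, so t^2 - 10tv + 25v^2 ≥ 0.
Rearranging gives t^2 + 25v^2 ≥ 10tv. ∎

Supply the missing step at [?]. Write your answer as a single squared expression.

The leading and trailing coefficients are 1^2 and 5^2, and 10 = 2·1·5, so the trinomial is (t - 5v)^2.
Hence t^2 - 10tv + 25v^2 ≥ 0.

(t - 5v)^2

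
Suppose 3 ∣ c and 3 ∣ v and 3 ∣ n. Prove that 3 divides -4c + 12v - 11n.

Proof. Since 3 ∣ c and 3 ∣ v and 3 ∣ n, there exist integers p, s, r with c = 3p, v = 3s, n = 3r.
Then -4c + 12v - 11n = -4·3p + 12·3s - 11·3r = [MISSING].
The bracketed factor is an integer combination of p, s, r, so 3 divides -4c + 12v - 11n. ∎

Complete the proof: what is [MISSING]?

3(-4p - 11r + 12s)

Each term has a factor of 3: -4·3p + 12·3s - 11·3r = 3·(-4p - 11r + 12s).
Since -4p - 11r + 12s is an integer, 3 ∣ (-4c + 12v - 11n).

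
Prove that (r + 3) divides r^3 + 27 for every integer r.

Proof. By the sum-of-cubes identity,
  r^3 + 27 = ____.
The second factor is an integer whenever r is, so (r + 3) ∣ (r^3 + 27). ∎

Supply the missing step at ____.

Polynomial division of r^3 + 27 by r + 3 leaves remainder 0 and quotient r^2 - 3r + 9.
Hence r^3 + 27 = (r + 3)(r^2 - 3r + 9).

(r + 3)(r^2 - 3r + 9)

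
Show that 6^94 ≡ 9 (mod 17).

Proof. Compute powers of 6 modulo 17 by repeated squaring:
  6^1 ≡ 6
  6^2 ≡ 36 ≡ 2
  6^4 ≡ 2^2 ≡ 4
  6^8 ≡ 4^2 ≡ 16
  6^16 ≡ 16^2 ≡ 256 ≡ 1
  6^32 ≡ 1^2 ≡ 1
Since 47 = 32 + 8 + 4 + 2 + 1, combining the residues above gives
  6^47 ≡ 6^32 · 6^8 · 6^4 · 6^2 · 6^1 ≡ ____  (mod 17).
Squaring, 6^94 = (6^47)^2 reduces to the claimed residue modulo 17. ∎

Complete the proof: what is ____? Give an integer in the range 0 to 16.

3

6^32 · 6^8 · 6^4 · 6^2 · 6^1 ≡ 1 · 16 · 4 · 2 · 6 = 768.
768 mod 17 = 3, so 6^47 ≡ 3 (mod 17).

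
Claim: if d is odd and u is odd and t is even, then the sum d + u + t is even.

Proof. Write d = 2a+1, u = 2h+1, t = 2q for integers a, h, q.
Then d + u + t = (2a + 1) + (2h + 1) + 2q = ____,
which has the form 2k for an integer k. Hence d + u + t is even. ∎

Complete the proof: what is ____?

Expanding: (2a + 1) + (2h + 1) + 2q = 2a + 2h + 2q + 2.
Every term is even; pulling out the factor of 2 gives 2(a + h + q + 1).

2(a + h + q + 1)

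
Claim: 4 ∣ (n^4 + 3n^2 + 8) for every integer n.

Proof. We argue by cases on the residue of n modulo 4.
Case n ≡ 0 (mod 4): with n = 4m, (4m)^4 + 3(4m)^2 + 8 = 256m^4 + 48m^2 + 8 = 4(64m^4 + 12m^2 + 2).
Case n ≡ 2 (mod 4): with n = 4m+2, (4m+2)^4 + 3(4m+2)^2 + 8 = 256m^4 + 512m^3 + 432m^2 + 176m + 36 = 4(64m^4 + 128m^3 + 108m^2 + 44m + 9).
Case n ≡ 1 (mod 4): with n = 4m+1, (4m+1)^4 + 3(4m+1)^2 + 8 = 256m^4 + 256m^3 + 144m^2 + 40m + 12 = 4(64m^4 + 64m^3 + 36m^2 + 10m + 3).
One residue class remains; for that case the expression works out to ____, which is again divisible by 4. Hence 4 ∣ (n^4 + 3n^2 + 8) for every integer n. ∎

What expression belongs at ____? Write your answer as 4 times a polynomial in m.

Only n ≡ 3 (mod 4) is unaccounted for. Put n = 4m+3:
(4m+3)^4 + 3(4m+3)^2 + 8 expands to 256m^4 + 768m^3 + 912m^2 + 504m + 116,
and factoring out 4 leaves 4(64m^4 + 192m^3 + 228m^2 + 126m + 29).

4(64m^4 + 192m^3 + 228m^2 + 126m + 29)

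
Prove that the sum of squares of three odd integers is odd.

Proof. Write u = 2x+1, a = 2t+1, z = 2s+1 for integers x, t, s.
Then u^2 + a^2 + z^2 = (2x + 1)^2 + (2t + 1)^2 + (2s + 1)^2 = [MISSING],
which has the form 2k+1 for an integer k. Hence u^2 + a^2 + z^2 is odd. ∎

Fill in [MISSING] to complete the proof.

Expanding: (2x + 1)^2 + (2t + 1)^2 + (2s + 1)^2 = 4s^2 + 4s + 4t^2 + 4t + 4x^2 + 4x + 3.
Every term except the constant is even, so this is 2(2s^2 + 2s + 2t^2 + 2t + 2x^2 + 2x + 1) + 1,
and 2s^2 + 2s + 2t^2 + 2t + 2x^2 + 2x + 1 ∈ ℤ gives the required form.

2(2s^2 + 2s + 2t^2 + 2t + 2x^2 + 2x + 1) + 1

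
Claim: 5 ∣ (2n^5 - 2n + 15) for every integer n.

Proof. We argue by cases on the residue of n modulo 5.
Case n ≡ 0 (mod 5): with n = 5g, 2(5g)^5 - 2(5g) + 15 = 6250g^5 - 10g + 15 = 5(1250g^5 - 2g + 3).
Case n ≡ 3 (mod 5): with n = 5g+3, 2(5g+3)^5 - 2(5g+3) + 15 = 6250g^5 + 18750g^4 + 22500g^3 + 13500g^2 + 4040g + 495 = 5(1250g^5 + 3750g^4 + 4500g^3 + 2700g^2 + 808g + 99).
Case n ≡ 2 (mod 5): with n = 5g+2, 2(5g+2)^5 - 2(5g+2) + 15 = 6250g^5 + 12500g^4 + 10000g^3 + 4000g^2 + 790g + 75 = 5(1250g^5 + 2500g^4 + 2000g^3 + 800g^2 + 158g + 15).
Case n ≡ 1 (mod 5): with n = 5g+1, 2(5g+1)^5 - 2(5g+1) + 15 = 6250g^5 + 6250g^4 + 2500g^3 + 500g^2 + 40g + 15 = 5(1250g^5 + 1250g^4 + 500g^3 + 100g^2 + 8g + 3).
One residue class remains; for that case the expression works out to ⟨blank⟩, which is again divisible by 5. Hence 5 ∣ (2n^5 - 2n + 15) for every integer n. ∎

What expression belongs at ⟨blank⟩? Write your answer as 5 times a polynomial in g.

5(1250g^5 + 5000g^4 + 8000g^3 + 6400g^2 + 2558g + 411)

The residues treated are {0, 3, 2, 1}, so the missing case is n ≡ 4 (mod 5); write n = 5g+4.
Then 2(5g+4)^5 - 2(5g+4) + 15 = 6250g^5 + 25000g^4 + 40000g^3 + 32000g^2 + 12790g + 2055 = 5(1250g^5 + 5000g^4 + 8000g^3 + 6400g^2 + 2558g + 411).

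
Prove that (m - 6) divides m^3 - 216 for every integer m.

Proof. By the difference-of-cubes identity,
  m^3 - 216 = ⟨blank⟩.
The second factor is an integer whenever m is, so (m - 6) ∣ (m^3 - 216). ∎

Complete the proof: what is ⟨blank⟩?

a^3 - b^3 = (a - b)(a^2 + ab + b^2). With a = m, b = 6:
m^3 - 216 = (m - 6)(m^2 + 6m + 36).

(m - 6)(m^2 + 6m + 36)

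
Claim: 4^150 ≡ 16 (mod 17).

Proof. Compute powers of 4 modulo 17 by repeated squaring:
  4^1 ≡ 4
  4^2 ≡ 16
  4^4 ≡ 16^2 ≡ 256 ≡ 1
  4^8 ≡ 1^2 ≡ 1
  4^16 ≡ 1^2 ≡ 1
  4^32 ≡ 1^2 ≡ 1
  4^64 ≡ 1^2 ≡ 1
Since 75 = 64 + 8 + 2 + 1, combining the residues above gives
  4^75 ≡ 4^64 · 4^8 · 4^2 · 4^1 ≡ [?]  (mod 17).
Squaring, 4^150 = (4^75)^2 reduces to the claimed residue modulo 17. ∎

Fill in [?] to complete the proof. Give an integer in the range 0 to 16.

4^64 · 4^8 · 4^2 · 4^1 ≡ 1 · 1 · 16 · 4 = 64.
64 mod 17 = 13, so 4^75 ≡ 13 (mod 17).

13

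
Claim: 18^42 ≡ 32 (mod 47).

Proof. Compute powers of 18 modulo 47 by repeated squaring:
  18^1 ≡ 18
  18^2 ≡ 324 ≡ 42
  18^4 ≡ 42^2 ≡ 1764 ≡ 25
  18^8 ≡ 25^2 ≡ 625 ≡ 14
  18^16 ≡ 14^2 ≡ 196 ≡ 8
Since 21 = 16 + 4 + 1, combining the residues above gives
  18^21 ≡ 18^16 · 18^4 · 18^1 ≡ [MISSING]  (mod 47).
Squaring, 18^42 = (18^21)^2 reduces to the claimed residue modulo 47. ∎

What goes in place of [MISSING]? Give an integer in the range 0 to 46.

18^16 · 18^4 · 18^1 ≡ 8 · 25 · 18 = 3600.
3600 mod 47 = 28, so 18^21 ≡ 28 (mod 47).

28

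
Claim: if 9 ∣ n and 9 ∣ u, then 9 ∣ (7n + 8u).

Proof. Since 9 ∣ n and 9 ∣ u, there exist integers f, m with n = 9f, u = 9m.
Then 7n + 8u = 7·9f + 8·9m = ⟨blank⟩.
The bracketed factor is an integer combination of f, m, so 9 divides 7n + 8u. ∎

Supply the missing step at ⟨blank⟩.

Each term has a factor of 9: 7·9f + 8·9m = 9·(7f + 8m).
Since 7f + 8m is an integer, 9 ∣ (7n + 8u).

9(7f + 8m)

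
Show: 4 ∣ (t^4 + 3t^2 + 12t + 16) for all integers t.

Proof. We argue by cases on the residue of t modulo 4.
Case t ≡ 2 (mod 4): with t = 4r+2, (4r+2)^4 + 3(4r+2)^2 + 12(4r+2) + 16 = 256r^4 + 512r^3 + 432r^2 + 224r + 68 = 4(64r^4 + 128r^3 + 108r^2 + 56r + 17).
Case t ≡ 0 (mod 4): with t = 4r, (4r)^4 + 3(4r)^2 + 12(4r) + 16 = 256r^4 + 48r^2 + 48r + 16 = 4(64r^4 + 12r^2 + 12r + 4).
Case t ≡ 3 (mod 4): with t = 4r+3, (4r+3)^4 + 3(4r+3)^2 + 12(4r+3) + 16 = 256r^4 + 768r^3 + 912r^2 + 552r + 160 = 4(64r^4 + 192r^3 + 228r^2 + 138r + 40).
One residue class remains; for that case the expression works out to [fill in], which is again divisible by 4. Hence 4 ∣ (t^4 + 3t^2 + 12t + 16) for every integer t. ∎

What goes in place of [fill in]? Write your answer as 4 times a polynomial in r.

4(64r^4 + 64r^3 + 36r^2 + 22r + 8)

Only t ≡ 1 (mod 4) is unaccounted for. Put t = 4r+1:
(4r+1)^4 + 3(4r+1)^2 + 12(4r+1) + 16 expands to 256r^4 + 256r^3 + 144r^2 + 88r + 32,
and factoring out 4 leaves 4(64r^4 + 64r^3 + 36r^2 + 22r + 8).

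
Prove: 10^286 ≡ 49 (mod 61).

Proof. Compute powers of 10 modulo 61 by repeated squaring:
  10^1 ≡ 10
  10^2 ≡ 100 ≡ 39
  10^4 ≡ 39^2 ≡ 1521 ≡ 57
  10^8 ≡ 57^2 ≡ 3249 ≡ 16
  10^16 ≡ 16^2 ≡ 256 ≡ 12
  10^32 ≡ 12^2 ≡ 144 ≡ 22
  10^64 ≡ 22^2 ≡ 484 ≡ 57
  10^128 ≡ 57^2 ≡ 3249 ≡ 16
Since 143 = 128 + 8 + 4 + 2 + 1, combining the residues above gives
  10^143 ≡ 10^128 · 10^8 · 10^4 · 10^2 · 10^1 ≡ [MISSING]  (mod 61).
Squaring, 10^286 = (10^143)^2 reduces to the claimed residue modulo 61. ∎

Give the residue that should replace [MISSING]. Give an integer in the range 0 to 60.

7

10^128 · 10^8 · 10^4 · 10^2 · 10^1 ≡ 16 · 16 · 57 · 39 · 10 = 5690880.
5690880 mod 61 = 7, so 10^143 ≡ 7 (mod 61).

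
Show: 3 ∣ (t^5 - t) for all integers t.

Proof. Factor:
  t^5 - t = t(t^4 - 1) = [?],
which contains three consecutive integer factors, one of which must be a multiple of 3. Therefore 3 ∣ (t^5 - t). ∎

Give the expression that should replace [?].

t^4 - 1 = (t^2 - 1)(t^2 + 1), and t^2 - 1 = (t-1)(t+1).
So t(t^4 - 1) = (t - 1)t(t + 1)(t^2 + 1).

(t - 1)t(t + 1)(t^2 + 1)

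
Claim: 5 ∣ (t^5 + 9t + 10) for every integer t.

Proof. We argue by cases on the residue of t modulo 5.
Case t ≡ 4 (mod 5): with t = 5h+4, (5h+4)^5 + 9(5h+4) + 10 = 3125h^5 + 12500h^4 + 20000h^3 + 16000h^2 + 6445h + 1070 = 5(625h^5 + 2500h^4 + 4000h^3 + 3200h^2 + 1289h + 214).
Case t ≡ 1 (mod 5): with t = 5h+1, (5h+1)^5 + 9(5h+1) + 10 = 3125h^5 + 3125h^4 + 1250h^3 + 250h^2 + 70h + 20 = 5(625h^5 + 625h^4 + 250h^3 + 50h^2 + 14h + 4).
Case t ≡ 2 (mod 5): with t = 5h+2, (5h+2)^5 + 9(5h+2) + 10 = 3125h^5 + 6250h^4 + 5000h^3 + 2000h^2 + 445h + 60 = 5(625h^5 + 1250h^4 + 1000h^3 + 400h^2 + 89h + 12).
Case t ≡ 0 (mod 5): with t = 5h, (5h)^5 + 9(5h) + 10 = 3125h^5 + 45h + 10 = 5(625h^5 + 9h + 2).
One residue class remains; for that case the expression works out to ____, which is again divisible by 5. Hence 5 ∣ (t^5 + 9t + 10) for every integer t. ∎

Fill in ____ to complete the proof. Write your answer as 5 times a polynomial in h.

Only t ≡ 3 (mod 5) is unaccounted for. Put t = 5h+3:
(5h+3)^5 + 9(5h+3) + 10 expands to 3125h^5 + 9375h^4 + 11250h^3 + 6750h^2 + 2070h + 280,
and factoring out 5 leaves 5(625h^5 + 1875h^4 + 2250h^3 + 1350h^2 + 414h + 56).

5(625h^5 + 1875h^4 + 2250h^3 + 1350h^2 + 414h + 56)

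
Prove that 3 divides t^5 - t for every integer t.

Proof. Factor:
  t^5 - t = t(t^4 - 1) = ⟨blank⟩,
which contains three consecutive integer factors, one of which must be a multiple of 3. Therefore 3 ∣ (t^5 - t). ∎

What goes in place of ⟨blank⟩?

(t - 1)t(t + 1)(t^2 + 1)

t^4 - 1 = (t^2 - 1)(t^2 + 1), and t^2 - 1 = (t-1)(t+1).
So t(t^4 - 1) = (t - 1)t(t + 1)(t^2 + 1).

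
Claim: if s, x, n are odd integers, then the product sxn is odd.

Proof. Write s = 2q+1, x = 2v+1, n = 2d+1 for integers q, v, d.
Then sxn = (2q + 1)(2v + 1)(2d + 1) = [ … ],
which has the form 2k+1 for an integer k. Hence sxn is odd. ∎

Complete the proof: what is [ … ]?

(2q + 1)(2v + 1)(2d + 1) = 8dqv + 4dq + 4dv + 2d + 4qv + 2q + 2v + 1
= 2(4dqv + 2dq + 2dv + d + 2qv + q + v) + 1.
Since 4dqv + 2dq + 2dv + d + 2qv + q + v is an integer, the product is of the form 2k+1 for an integer k.

2(4dqv + 2dq + 2dv + d + 2qv + q + v) + 1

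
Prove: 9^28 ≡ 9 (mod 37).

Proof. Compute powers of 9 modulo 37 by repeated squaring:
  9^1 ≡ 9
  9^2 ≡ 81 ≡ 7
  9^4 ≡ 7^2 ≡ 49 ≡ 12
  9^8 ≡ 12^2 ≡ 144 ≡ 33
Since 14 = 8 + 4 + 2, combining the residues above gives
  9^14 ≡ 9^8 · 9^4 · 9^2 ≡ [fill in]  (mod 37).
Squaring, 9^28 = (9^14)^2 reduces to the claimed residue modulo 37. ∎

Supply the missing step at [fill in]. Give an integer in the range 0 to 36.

34

9^8 · 9^4 · 9^2 ≡ 33 · 12 · 7 = 2772.
2772 mod 37 = 34, so 9^14 ≡ 34 (mod 37).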